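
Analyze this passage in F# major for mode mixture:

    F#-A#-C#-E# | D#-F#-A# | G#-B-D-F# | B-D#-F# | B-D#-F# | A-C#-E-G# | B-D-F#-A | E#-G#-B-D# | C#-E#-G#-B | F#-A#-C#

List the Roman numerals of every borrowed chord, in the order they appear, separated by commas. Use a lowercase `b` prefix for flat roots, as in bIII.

iiø7, bIIImaj7, iv7

F# major has the diatonic set F#, G#m, A#m, B, C#, D#m, E#dim. Of the given chords, F#–A#–C#–E# = F#maj7, D#–F#–A# = D#m, B–D#–F# = B, E#–G#–B–D# = E#m7b5, C#–E#–G#–B = C#7 and F#–A#–C# = F# are diatonic. G#–B–D–F# is not: scale degree 2 in F# major carries G#m (ii). In F# minor the chord on that degree is G#m7b5, so here it functions as iiø7, borrowed from the parallel minor. A–C#–E–G# is not: scale degree 3 in F# major carries A#m (iii). In F# minor the chord on that degree is Amaj7, so here it functions as bIIImaj7, borrowed from the parallel minor. B–D–F#–A is not: scale degree 4 in F# major carries B (IV). In F# minor the chord on that degree is Bm7, so here it functions as iv7, borrowed from the parallel minor.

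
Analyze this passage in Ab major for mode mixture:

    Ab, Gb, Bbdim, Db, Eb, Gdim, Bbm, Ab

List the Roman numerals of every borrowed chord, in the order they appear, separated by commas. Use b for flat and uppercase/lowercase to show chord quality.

Ab major has the diatonic set Ab, Bbm, Cm, Db, Eb, Fm, Gdim. Of the given chords, Ab, Db, Eb, Gdim and Bbm are diatonic. Gb (Gb–Bb–Db) doesn't fit — on degree 7 Ab major would have Gdim (vii°). Gb is the degree-7 chord of Ab minor, so it is the borrowed bVII. Bbdim (Bb–Db–Fb) doesn't fit — on degree 2 Ab major would have Bbm (ii). Bbdim is the degree-2 chord of Ab minor, so it is the borrowed ii°.

bVII, ii°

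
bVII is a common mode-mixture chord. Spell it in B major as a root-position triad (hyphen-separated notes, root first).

A-C#-E

The root of bVII is the lowered 7th degree: A# becomes A. In B minor the chord on A is A–C#–E.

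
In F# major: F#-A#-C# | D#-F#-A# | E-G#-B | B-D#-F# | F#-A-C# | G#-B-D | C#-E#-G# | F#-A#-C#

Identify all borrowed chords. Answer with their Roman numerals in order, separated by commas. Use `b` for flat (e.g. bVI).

The diatonic triads in F# major are F#, G#m, A#m, B, C#, D#m, E#dim. F#–A#–C# = F#, D#–F#–A# = D#m, B–D#–F# = B and C#–E#–G# = C# are all diatonic. But E–G#–B is foreign: the diatonic vii° on degree 7 is E#dim, whereas E comes from F# minor. It is labeled bVII. But F#–A–C# is foreign: the diatonic I on degree 1 is F#, whereas F#m comes from F# minor. It is labeled i. G#–B–D is not: scale degree 2 in F# major carries G#m (ii). In F# minor the chord on that degree is G#dim, so here it functions as ii°, borrowed from the parallel minor.

bVII, i, ii°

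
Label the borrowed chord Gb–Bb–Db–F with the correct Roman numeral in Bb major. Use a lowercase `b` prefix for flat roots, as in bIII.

bVImaj7

The root Gb is the lowered 6th scale degree — diatonically Bb major has G there. The diatonic chord on degree 6 would be Gm (vi), but Gb–Bb–Db–F is the major-seventh chord from Bb minor. As a borrowed chord it is labeled bVImaj7.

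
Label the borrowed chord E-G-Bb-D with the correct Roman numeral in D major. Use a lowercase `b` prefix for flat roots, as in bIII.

iiø7

E is scale degree 2 in D major. The diatonic chord on degree 2 would be Em (ii), but E–G–Bb–D is the half-diminished-seventh chord from D minor. As a borrowed chord it is labeled iiø7.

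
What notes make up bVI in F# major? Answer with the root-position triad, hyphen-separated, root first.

D-F#-A

Scale degree 6 in F# major is D#. bVI uses the lowered form, D, taken from F# minor. Building the major chord from the parallel minor on D: D–F#–A.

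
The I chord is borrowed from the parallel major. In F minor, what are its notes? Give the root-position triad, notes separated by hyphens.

The root, F, is scale degree 1 — the same note in F minor and F major; only the chord quality changes. In F major the chord on F is F–A–C.

F-A-C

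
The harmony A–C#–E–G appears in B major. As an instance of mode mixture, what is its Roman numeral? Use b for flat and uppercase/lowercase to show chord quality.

The root A is the lowered 7th scale degree — diatonically B major has A# there. The diatonic chord on degree 7 would be A#dim (vii°), but A–C#–E–G is the dominant-seventh chord from B minor. As a borrowed chord it is labeled bVII7.

bVII7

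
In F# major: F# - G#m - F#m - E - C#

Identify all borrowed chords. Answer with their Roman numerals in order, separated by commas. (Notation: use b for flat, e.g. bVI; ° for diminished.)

The diatonic triads in F# major are F#, G#m, A#m, B, C#, D#m, E#dim. F#, G#m and C# all belong to that set. F#m (F#–A–C#) doesn't fit — on degree 1 F# major would have F# (I). F#m is the degree-1 chord of F# minor, so it is the borrowed i. But E (E–G#–B) is foreign: the diatonic vii° on degree 7 is E#dim, whereas E comes from F# minor. It is labeled bVII.

i, bVII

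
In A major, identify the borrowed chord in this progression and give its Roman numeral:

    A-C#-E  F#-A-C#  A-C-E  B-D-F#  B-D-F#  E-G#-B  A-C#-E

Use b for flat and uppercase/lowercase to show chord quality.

The diatonic triads in A major are A, Bm, C#m, D, E, F#m, G#dim. A–C#–E = A, F#–A–C# = F#m, B–D–F# = Bm and E–G#–B = E all belong to that set. A–C–E doesn't fit — on degree 1 A major would have A (I). Am is the degree-1 chord of A minor, so it is the borrowed i.

i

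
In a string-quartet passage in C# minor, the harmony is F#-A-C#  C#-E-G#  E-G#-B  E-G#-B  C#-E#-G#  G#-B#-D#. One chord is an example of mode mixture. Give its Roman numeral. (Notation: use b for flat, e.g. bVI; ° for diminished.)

I

In C# minor (with V from harmonic minor) the diatonic chords are C#m, D#dim, E, F#m, G#, A, B. F#–A–C# = F#m, C#–E–G# = C#m, E–G#–B = E and G#–B#–D# = G# all belong to that set. But C#–E#–G# is foreign: the diatonic i on degree 1 is C#m, whereas C# comes from C# major. It is labeled I.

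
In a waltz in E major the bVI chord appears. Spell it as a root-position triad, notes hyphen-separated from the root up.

C-E-G

bVI is built on the lowered scale degree 6. In E major degree 6 is C#; lowered it becomes C. Building the major chord from the parallel minor on C: C–E–G.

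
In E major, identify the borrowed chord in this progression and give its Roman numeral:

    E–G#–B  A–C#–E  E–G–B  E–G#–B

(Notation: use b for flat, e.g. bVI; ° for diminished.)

In E major the diatonic chords are E, F#m, G#m, A, B, C#m, D#dim. E–G#–B = E and A–C#–E = A are both diatonic. E–G–B doesn't fit — on degree 1 E major would have E (I). Em is the degree-1 chord of E minor, so it is the borrowed i.

i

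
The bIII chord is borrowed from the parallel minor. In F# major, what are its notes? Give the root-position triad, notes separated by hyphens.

A-C#-E

Scale degree 3 in F# major is A#. bIII uses the lowered form, A, taken from F# minor. Stacking thirds in F# minor on A gives A–C#–E.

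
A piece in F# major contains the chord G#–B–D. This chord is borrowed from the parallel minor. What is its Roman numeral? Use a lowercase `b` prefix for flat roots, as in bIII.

The root G# is the diatonic 2nd degree of F# major; the borrowing shows in the chord quality. The diatonic chord on degree 2 would be G#m (ii), but G#–B–D is the diminished chord from F# minor. As a borrowed chord it is labeled ii°.

ii°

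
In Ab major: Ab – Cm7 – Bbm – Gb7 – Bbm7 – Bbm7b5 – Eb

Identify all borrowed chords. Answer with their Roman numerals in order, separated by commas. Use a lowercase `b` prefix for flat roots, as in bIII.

In Ab major the diatonic chords are Ab, Bbm, Cm, Db, Eb, Fm, Gdim. Ab, Cm7, Bbm, Bbm7 and Eb are all diatonic. Gb7 (Gb–Bb–Db–Fb) is not: scale degree 7 in Ab major carries Gdim (vii°). In Ab minor the chord on that degree is Gb7, so here it functions as bVII7, borrowed from the parallel minor. But Bbm7b5 (Bb–Db–Fb–Ab) is foreign: the diatonic ii on degree 2 is Bbm, whereas Bbm7b5 comes from Ab minor. It is labeled iiø7.

bVII7, iiø7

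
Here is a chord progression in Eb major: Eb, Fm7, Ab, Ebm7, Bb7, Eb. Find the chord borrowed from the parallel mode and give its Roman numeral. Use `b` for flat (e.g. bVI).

i7

Eb major has the diatonic set Eb, Fm, Gm, Ab, Bb, Cm, Ddim. Eb, Fm7, Ab and Bb7 are all diatonic. But Ebm7 (Eb–Gb–Bb–Db) is foreign: the diatonic I on degree 1 is Eb, whereas Ebm7 comes from Eb minor. It is labeled i7.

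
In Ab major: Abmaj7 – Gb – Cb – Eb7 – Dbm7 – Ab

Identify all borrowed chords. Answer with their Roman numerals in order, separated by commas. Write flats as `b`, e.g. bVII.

In Ab major the diatonic chords are Ab, Bbm, Cm, Db, Eb, Fm, Gdim. Of the given chords, Abmaj7, Eb7 and Ab are diatonic. Gb (Gb–Bb–Db) doesn't fit — on degree 7 Ab major would have Gdim (vii°). Gb is the degree-7 chord of Ab minor, so it is the borrowed bVII. Cb (Cb–Eb–Gb) doesn't fit — on degree 3 Ab major would have Cm (iii). Cb is the degree-3 chord of Ab minor, so it is the borrowed bIII. But Dbm7 (Db–Fb–Ab–Cb) is foreign: the diatonic IV on degree 4 is Db, whereas Dbm7 comes from Ab minor. It is labeled iv7.

bVII, bIII, iv7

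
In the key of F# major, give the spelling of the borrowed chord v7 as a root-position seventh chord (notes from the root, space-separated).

The root, C#, is scale degree 5 — the same note in F# major and F# minor; only the chord quality changes. Building the minor-seventh chord from the parallel minor on C#: C#–E–G#–B.

C# E G# B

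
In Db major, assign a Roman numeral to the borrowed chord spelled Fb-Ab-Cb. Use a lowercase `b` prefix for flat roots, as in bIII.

The root Fb is the lowered 3rd scale degree — diatonically Db major has F there. The diatonic chord on degree 3 would be Fm (iii), but Fb–Ab–Cb is the major chord from Db minor. As a borrowed chord it is labeled bIII.

bIII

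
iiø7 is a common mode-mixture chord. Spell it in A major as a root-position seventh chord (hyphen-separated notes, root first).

B-D-F-A

The root, B, is scale degree 2 — the same note in A major and A minor; only the chord quality changes. Building the half-diminished-seventh chord from the parallel minor on B: B–D–F–A.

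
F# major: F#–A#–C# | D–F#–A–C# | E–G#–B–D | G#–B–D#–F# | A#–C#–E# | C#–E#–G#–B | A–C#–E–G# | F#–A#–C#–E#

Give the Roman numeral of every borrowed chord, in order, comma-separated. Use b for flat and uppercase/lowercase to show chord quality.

In F# major the diatonic chords are F#, G#m, A#m, B, C#, D#m, E#dim. Of the given chords, F#–A#–C# = F#, G#–B–D#–F# = G#m7, A#–C#–E# = A#m, C#–E#–G#–B = C#7 and F#–A#–C#–E# = F#maj7 are diatonic. D–F#–A–C# doesn't fit — on degree 6 F# major would have D#m (vi). Dmaj7 is the degree-6 chord of F# minor, so it is the borrowed bVImaj7. E–G#–B–D doesn't fit — on degree 7 F# major would have E#dim (vii°). E7 is the degree-7 chord of F# minor, so it is the borrowed bVII7. A–C#–E–G# doesn't fit — on degree 3 F# major would have A#m (iii). Amaj7 is the degree-3 chord of F# minor, so it is the borrowed bIIImaj7.

bVImaj7, bVII7, bIIImaj7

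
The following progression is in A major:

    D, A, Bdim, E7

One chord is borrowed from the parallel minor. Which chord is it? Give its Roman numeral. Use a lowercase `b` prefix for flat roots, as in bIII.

ii°

In A major the diatonic chords are A, Bm, C#m, D, E, F#m, G#dim. D, A and E7 are all diatonic. Bdim (B–D–F) doesn't fit — on degree 2 A major would have Bm (ii). Bdim is the degree-2 chord of A minor, so it is the borrowed ii°.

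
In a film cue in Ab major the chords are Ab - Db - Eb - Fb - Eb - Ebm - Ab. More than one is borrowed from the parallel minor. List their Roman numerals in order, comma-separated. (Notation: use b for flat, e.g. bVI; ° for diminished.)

In Ab major the diatonic chords are Ab, Bbm, Cm, Db, Eb, Fm, Gdim. Of the given chords, Ab, Db and Eb are diatonic. But Fb (Fb–Ab–Cb) is foreign: the diatonic vi on degree 6 is Fm, whereas Fb comes from Ab minor. It is labeled bVI. But Ebm (Eb–Gb–Bb) is foreign: the diatonic V on degree 5 is Eb, whereas Ebm comes from Ab minor. It is labeled v.

bVI, v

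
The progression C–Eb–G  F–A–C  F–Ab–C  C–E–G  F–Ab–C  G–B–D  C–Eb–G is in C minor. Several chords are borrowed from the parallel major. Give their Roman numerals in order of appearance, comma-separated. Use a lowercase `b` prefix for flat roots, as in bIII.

IV, I

C minor has the diatonic set Cm, Ddim, Eb, Fm, G, Ab, Bb (with V from harmonic minor). C–Eb–G = Cm, F–Ab–C = Fm and G–B–D = G all belong to that set. F–A–C doesn't fit — on degree 4 C minor would have Fm (iv). F is the degree-4 chord of C major, so it is the borrowed IV. C–E–G doesn't fit — on degree 1 C minor would have Cm (i). C is the degree-1 chord of C major, so it is the borrowed I.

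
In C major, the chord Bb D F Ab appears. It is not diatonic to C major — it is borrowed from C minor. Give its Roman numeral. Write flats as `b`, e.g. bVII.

In C major scale degree 7 is B; Bb is its lowered form, from C minor. Diatonically C major has Bdim (vii°) on that degree; Bb–D–F–Ab is instead the dominant-seventh chord native to C minor, so it takes the label bVII7.

bVII7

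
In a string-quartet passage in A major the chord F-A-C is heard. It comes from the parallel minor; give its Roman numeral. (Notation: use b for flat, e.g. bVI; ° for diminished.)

The root F is the lowered 6th scale degree — diatonically A major has F# there. F–A–C is a major chord — the form found in A minor, not the diatonic vi (F#m). Borrowed into A major it is written bVI.

bVI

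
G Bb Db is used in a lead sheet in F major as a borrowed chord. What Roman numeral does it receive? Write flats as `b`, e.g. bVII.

G is scale degree 2 in F major. G–Bb–Db is a diminished chord — the form found in F minor, not the diatonic ii (Gm). Borrowed into F major it is written ii°.

ii°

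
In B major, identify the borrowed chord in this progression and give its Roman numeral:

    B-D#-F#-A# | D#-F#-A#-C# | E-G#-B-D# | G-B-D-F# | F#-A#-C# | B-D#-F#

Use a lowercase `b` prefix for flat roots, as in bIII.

bVImaj7

The diatonic triads in B major are B, C#m, D#m, E, F#, G#m, A#dim. B–D#–F#–A# = Bmaj7, D#–F#–A#–C# = D#m7, E–G#–B–D# = Emaj7, F#–A#–C# = F# and B–D#–F# = B are all diatonic. G–B–D–F# doesn't fit — on degree 6 B major would have G#m (vi). Gmaj7 is the degree-6 chord of B minor, so it is the borrowed bVImaj7.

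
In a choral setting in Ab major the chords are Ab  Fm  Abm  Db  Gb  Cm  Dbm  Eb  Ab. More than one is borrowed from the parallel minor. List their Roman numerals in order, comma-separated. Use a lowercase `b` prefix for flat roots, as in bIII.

i, bVII, iv

Ab major has the diatonic set Ab, Bbm, Cm, Db, Eb, Fm, Gdim. Ab, Fm, Db, Cm and Eb are all diatonic. But Abm (Ab–Cb–Eb) is foreign: the diatonic I on degree 1 is Ab, whereas Abm comes from Ab minor. It is labeled i. But Gb (Gb–Bb–Db) is foreign: the diatonic vii° on degree 7 is Gdim, whereas Gb comes from Ab minor. It is labeled bVII. But Dbm (Db–Fb–Ab) is foreign: the diatonic IV on degree 4 is Db, whereas Dbm comes from Ab minor. It is labeled iv.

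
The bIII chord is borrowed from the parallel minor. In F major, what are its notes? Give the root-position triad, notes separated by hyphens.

Scale degree 3 in F major is A. bIII uses the lowered form, Ab, taken from F minor. Stacking thirds in F minor on Ab gives Ab–C–Eb.

Ab-C-Eb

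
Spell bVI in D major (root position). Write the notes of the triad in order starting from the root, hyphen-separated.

The root of bVI is the lowered 6th degree: B becomes Bb. Building the major chord from the parallel minor on Bb: Bb–D–F.

Bb-D-F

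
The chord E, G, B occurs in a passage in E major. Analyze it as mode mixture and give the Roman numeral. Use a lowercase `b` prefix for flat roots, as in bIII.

i

The root E is the diatonic 1st degree of E major; the borrowing shows in the chord quality. E–G–B is a minor chord — the form found in E minor, not the diatonic I (E). Borrowed into E major it is written i.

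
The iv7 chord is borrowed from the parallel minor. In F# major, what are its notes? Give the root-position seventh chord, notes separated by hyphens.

iv7 is built on scale degree 4, which is B in both F# major and its parallel. Stacking thirds in F# minor on B gives B–D–F#–A.

B-D-F#-A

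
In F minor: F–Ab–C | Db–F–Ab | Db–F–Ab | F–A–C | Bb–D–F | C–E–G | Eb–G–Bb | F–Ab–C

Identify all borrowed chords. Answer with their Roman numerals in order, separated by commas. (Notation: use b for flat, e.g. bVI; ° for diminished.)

I, IV

The diatonic triads in F minor (with V from harmonic minor) are Fm, Gdim, Ab, Bbm, C, Db, Eb. F–Ab–C = Fm, Db–F–Ab = Db, C–E–G = C and Eb–G–Bb = Eb all belong to that set. F–A–C doesn't fit — on degree 1 F minor would have Fm (i). F is the degree-1 chord of F major, so it is the borrowed I. Bb–D–F doesn't fit — on degree 4 F minor would have Bbm (iv). Bb is the degree-4 chord of F major, so it is the borrowed IV.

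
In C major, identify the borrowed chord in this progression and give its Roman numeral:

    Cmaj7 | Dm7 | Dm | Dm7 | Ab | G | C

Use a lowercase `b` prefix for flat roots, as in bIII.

bVI

In C major the diatonic chords are C, Dm, Em, F, G, Am, Bdim. Cmaj7, Dm7, Dm, G and C are all diatonic. Ab (Ab–C–Eb) is not: scale degree 6 in C major carries Am (vi). In C minor the chord on that degree is Ab, so here it functions as bVI, borrowed from the parallel minor.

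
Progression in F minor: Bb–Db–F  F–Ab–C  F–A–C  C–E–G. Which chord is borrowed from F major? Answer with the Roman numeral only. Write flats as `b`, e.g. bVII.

The diatonic triads in F minor (with V from harmonic minor) are Fm, Gdim, Ab, Bbm, C, Db, Eb. Bb–Db–F = Bbm, F–Ab–C = Fm and C–E–G = C all belong to that set. F–A–C doesn't fit — on degree 1 F minor would have Fm (i). F is the degree-1 chord of F major, so it is the borrowed I.

I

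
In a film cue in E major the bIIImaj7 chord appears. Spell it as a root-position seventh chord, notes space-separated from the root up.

The root of bIIImaj7 is the lowered 3rd degree: G# becomes G. In E minor the chord on G is G–B–D–F#.

G B D F#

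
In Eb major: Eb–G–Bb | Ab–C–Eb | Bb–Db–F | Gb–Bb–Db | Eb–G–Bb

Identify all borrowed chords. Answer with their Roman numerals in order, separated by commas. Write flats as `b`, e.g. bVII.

v, bIII

The diatonic triads in Eb major are Eb, Fm, Gm, Ab, Bb, Cm, Ddim. Eb–G–Bb = Eb and Ab–C–Eb = Ab both belong to that set. But Bb–Db–F is foreign: the diatonic V on degree 5 is Bb, whereas Bbm comes from Eb minor. It is labeled v. Gb–Bb–Db is not: scale degree 3 in Eb major carries Gm (iii). In Eb minor the chord on that degree is Gb, so here it functions as bIII, borrowed from the parallel minor.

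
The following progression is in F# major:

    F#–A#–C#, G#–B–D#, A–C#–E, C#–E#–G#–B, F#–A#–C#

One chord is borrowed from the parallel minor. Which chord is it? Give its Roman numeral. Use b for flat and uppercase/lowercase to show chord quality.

bIII

F# major has the diatonic set F#, G#m, A#m, B, C#, D#m, E#dim. F#–A#–C# = F#, G#–B–D# = G#m and C#–E#–G#–B = C#7 are all diatonic. A–C#–E doesn't fit — on degree 3 F# major would have A#m (iii). A is the degree-3 chord of F# minor, so it is the borrowed bIII.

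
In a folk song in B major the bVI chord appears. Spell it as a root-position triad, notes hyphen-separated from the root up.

G-B-D

Scale degree 6 in B major is G#. bVI uses the lowered form, G, taken from B minor. Building the major chord from the parallel minor on G: G–B–D.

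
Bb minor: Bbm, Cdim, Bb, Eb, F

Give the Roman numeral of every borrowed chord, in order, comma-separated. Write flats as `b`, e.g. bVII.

I, IV

The diatonic triads in Bb minor (with V from harmonic minor) are Bbm, Cdim, Db, Ebm, F, Gb, Ab. Bbm, Cdim and F are all diatonic. Bb (Bb–D–F) is not: scale degree 1 in Bb minor carries Bbm (i). In Bb major the chord on that degree is Bb, so here it functions as I, borrowed from the parallel major. But Eb (Eb–G–Bb) is foreign: the diatonic iv on degree 4 is Ebm, whereas Eb comes from Bb major. It is labeled IV.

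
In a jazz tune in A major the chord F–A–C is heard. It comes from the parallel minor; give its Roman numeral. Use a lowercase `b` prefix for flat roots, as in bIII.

F is the lowered form of scale degree 6 in A major (the diatonic degree 6 is F#). F–A–C is a major chord — the form found in A minor, not the diatonic vi (F#m). Borrowed into A major it is written bVI.

bVI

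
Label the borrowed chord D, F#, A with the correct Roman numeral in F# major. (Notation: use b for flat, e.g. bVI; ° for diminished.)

bVI

In F# major scale degree 6 is D#; D is its lowered form, from F# minor. Diatonically F# major has D#m (vi) on that degree; D–F#–A is instead the major chord native to F# minor, so it takes the label bVI.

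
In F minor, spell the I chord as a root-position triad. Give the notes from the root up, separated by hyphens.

F-A-C

The root, F, is scale degree 1 — the same note in F minor and F major; only the chord quality changes. Stacking thirds in F major on F gives F–A–C.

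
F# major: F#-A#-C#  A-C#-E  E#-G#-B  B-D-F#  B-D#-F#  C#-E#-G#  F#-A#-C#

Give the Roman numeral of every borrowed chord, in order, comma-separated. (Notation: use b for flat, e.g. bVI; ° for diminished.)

The diatonic triads in F# major are F#, G#m, A#m, B, C#, D#m, E#dim. F#–A#–C# = F#, E#–G#–B = E#dim, B–D#–F# = B and C#–E#–G# = C# all belong to that set. A–C#–E is not: scale degree 3 in F# major carries A#m (iii). In F# minor the chord on that degree is A, so here it functions as bIII, borrowed from the parallel minor. B–D–F# doesn't fit — on degree 4 F# major would have B (IV). Bm is the degree-4 chord of F# minor, so it is the borrowed iv.

bIII, iv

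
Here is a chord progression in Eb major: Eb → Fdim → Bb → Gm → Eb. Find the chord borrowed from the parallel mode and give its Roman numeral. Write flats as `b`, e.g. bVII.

In Eb major the diatonic chords are Eb, Fm, Gm, Ab, Bb, Cm, Ddim. Eb, Bb and Gm are all diatonic. Fdim (F–Ab–Cb) doesn't fit — on degree 2 Eb major would have Fm (ii). Fdim is the degree-2 chord of Eb minor, so it is the borrowed ii°.

ii°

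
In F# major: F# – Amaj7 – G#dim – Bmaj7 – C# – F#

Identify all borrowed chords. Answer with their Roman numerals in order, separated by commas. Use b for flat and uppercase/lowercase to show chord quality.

bIIImaj7, ii°

The diatonic triads in F# major are F#, G#m, A#m, B, C#, D#m, E#dim. Of the given chords, F#, Bmaj7 and C# are diatonic. Amaj7 (A–C#–E–G#) is not: scale degree 3 in F# major carries A#m (iii). In F# minor the chord on that degree is Amaj7, so here it functions as bIIImaj7, borrowed from the parallel minor. But G#dim (G#–B–D) is foreign: the diatonic ii on degree 2 is G#m, whereas G#dim comes from F# minor. It is labeled ii°.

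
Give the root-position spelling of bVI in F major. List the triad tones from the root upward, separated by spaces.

Db F Ab

Scale degree 6 in F major is D. bVI uses the lowered form, Db, taken from F minor. Stacking thirds in F minor on Db gives Db–F–Ab.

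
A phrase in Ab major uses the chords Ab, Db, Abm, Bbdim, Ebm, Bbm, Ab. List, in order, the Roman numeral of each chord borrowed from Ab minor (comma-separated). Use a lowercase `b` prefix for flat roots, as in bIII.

i, ii°, v

Ab major has the diatonic set Ab, Bbm, Cm, Db, Eb, Fm, Gdim. Ab, Db and Bbm are all diatonic. Abm (Ab–Cb–Eb) is not: scale degree 1 in Ab major carries Ab (I). In Ab minor the chord on that degree is Abm, so here it functions as i, borrowed from the parallel minor. But Bbdim (Bb–Db–Fb) is foreign: the diatonic ii on degree 2 is Bbm, whereas Bbdim comes from Ab minor. It is labeled ii°. Ebm (Eb–Gb–Bb) doesn't fit — on degree 5 Ab major would have Eb (V). Ebm is the degree-5 chord of Ab minor, so it is the borrowed v.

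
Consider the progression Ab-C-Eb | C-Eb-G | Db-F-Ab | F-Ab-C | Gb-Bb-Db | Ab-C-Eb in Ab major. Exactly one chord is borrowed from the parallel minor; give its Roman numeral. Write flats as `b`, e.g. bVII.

bVII

Ab major has the diatonic set Ab, Bbm, Cm, Db, Eb, Fm, Gdim. Ab–C–Eb = Ab, C–Eb–G = Cm, Db–F–Ab = Db and F–Ab–C = Fm are all diatonic. Gb–Bb–Db doesn't fit — on degree 7 Ab major would have Gdim (vii°). Gb is the degree-7 chord of Ab minor, so it is the borrowed bVII.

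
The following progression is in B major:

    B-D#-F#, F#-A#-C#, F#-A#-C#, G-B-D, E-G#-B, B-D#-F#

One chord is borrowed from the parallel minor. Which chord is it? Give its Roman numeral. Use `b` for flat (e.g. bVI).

B major has the diatonic set B, C#m, D#m, E, F#, G#m, A#dim. B–D#–F# = B, F#–A#–C# = F# and E–G#–B = E are all diatonic. But G–B–D is foreign: the diatonic vi on degree 6 is G#m, whereas G comes from B minor. It is labeled bVI.

bVI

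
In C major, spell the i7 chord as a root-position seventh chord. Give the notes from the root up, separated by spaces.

The root, C, is scale degree 1 — the same note in C major and C minor; only the chord quality changes. In C minor the chord on C is C–Eb–G–Bb.

C Eb G Bb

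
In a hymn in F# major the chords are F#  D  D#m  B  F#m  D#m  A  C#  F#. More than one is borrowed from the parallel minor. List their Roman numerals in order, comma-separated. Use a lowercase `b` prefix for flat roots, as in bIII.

bVI, i, bIII

In F# major the diatonic chords are F#, G#m, A#m, B, C#, D#m, E#dim. F#, D#m, B and C# are all diatonic. D (D–F#–A) is not: scale degree 6 in F# major carries D#m (vi). In F# minor the chord on that degree is D, so here it functions as bVI, borrowed from the parallel minor. But F#m (F#–A–C#) is foreign: the diatonic I on degree 1 is F#, whereas F#m comes from F# minor. It is labeled i. A (A–C#–E) is not: scale degree 3 in F# major carries A#m (iii). In F# minor the chord on that degree is A, so here it functions as bIII, borrowed from the parallel minor.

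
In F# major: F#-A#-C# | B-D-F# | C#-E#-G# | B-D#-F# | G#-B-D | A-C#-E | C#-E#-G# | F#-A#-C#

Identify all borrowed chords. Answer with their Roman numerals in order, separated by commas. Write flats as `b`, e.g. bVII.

iv, ii°, bIII

In F# major the diatonic chords are F#, G#m, A#m, B, C#, D#m, E#dim. F#–A#–C# = F#, C#–E#–G# = C# and B–D#–F# = B all belong to that set. B–D–F# doesn't fit — on degree 4 F# major would have B (IV). Bm is the degree-4 chord of F# minor, so it is the borrowed iv. G#–B–D doesn't fit — on degree 2 F# major would have G#m (ii). G#dim is the degree-2 chord of F# minor, so it is the borrowed ii°. But A–C#–E is foreign: the diatonic iii on degree 3 is A#m, whereas A comes from F# minor. It is labeled bIII.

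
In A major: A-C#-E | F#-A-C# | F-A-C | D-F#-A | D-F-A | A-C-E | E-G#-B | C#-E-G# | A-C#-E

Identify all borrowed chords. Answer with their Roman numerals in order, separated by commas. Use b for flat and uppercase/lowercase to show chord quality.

A major has the diatonic set A, Bm, C#m, D, E, F#m, G#dim. A–C#–E = A, F#–A–C# = F#m, D–F#–A = D, E–G#–B = E and C#–E–G# = C#m are all diatonic. F–A–C is not: scale degree 6 in A major carries F#m (vi). In A minor the chord on that degree is F, so here it functions as bVI, borrowed from the parallel minor. But D–F–A is foreign: the diatonic IV on degree 4 is D, whereas Dm comes from A minor. It is labeled iv. A–C–E is not: scale degree 1 in A major carries A (I). In A minor the chord on that degree is Am, so here it functions as i, borrowed from the parallel minor.

bVI, iv, i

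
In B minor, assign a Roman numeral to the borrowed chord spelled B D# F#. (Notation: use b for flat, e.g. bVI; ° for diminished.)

B is scale degree 1 in B minor. B–D#–F# is a major chord — the form found in B major, not the diatonic i (Bm). Borrowed into B minor it is written I.

I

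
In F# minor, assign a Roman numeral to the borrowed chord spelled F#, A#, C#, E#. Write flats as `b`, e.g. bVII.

F# is scale degree 1 in F# minor. Diatonically F# minor has F#m (i) on that degree; F#–A#–C#–E# is instead the major-seventh chord native to F# major, so it takes the label Imaj7.

Imaj7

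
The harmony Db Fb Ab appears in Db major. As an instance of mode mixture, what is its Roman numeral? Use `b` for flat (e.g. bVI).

The root Db is the diatonic 1st degree of Db major; the borrowing shows in the chord quality. The diatonic chord on degree 1 would be Db (I), but Db–Fb–Ab is the minor chord from Db minor. As a borrowed chord it is labeled i.

i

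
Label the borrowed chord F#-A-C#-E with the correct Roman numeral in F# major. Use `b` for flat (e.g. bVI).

i7

The root F# is the diatonic 1st degree of F# major; the borrowing shows in the chord quality. F#–A–C#–E is a minor-seventh chord — the form found in F# minor, not the diatonic I (F#). Borrowed into F# major it is written i7.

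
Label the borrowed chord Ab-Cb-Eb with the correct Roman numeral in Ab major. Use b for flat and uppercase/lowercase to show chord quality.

The root Ab is the diatonic 1st degree of Ab major; the borrowing shows in the chord quality. Diatonically Ab major has Ab (I) on that degree; Ab–Cb–Eb is instead the minor chord native to Ab minor, so it takes the label i.

i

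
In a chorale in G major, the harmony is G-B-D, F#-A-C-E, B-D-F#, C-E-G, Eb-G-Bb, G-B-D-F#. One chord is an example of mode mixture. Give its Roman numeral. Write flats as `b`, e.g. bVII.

The diatonic triads in G major are G, Am, Bm, C, D, Em, F#dim. Of the given chords, G–B–D = G, F#–A–C–E = F#m7b5, B–D–F# = Bm, C–E–G = C and G–B–D–F# = Gmaj7 are diatonic. Eb–G–Bb doesn't fit — on degree 6 G major would have Em (vi). Eb is the degree-6 chord of G minor, so it is the borrowed bVI.

bVI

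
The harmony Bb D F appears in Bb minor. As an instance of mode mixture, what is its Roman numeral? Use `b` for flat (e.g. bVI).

The root Bb is the diatonic 1st degree of Bb minor; the borrowing shows in the chord quality. Diatonically Bb minor has Bbm (i) on that degree; Bb–D–F is instead the major chord native to Bb major, so it takes the label I.

I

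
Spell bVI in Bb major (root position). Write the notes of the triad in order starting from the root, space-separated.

bVI is built on the lowered scale degree 6. In Bb major degree 6 is G; lowered it becomes Gb. Building the major chord from the parallel minor on Gb: Gb–Bb–Db.

Gb Bb Db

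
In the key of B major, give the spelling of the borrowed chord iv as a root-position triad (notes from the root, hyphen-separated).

The root, E, is scale degree 4 — the same note in B major and B minor; only the chord quality changes. Building the minor chord from the parallel minor on E: E–G–B.

E-G-B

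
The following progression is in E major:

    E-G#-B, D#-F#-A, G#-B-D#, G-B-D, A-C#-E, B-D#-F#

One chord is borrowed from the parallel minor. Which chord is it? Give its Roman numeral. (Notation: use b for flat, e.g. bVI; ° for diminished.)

In E major the diatonic chords are E, F#m, G#m, A, B, C#m, D#dim. E–G#–B = E, D#–F#–A = D#dim, G#–B–D# = G#m, A–C#–E = A and B–D#–F# = B all belong to that set. G–B–D doesn't fit — on degree 3 E major would have G#m (iii). G is the degree-3 chord of E minor, so it is the borrowed bIII.

bIII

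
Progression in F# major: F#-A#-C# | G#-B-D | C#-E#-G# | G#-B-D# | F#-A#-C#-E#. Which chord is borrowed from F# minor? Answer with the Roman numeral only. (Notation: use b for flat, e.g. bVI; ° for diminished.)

In F# major the diatonic chords are F#, G#m, A#m, B, C#, D#m, E#dim. F#–A#–C# = F#, C#–E#–G# = C#, G#–B–D# = G#m and F#–A#–C#–E# = F#maj7 are all diatonic. G#–B–D doesn't fit — on degree 2 F# major would have G#m (ii). G#dim is the degree-2 chord of F# minor, so it is the borrowed ii°.

ii°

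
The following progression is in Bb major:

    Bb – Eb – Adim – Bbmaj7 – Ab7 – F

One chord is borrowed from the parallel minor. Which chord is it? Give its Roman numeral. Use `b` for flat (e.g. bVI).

bVII7

In Bb major the diatonic chords are Bb, Cm, Dm, Eb, F, Gm, Adim. Of the given chords, Bb, Eb, Adim, Bbmaj7 and F are diatonic. Ab7 (Ab–C–Eb–Gb) doesn't fit — on degree 7 Bb major would have Adim (vii°). Ab7 is the degree-7 chord of Bb minor, so it is the borrowed bVII7.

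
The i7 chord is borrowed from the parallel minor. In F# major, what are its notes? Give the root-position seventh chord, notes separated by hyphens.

F#-A-C#-E

i7 is built on scale degree 1, which is F# in both F# major and its parallel. Building the minor-seventh chord from the parallel minor on F#: F#–A–C#–E.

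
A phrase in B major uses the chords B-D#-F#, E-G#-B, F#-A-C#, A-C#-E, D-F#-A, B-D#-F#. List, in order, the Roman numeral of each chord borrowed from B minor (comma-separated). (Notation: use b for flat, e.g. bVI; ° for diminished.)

In B major the diatonic chords are B, C#m, D#m, E, F#, G#m, A#dim. Of the given chords, B–D#–F# = B and E–G#–B = E are diatonic. F#–A–C# is not: scale degree 5 in B major carries F# (V). In B minor the chord on that degree is F#m, so here it functions as v, borrowed from the parallel minor. A–C#–E doesn't fit — on degree 7 B major would have A#dim (vii°). A is the degree-7 chord of B minor, so it is the borrowed bVII. D–F#–A is not: scale degree 3 in B major carries D#m (iii). In B minor the chord on that degree is D, so here it functions as bIII, borrowed from the parallel minor.

v, bVII, bIII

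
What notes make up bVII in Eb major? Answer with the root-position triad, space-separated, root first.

Db F Ab

Scale degree 7 in Eb major is D. bVII uses the lowered form, Db, taken from Eb minor. Stacking thirds in Eb minor on Db gives Db–F–Ab.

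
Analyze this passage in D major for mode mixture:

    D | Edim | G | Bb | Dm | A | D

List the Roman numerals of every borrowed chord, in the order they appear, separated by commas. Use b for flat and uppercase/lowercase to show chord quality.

ii°, bVI, i

The diatonic triads in D major are D, Em, F#m, G, A, Bm, C#dim. D, G and A are all diatonic. Edim (E–G–Bb) is not: scale degree 2 in D major carries Em (ii). In D minor the chord on that degree is Edim, so here it functions as ii°, borrowed from the parallel minor. Bb (Bb–D–F) doesn't fit — on degree 6 D major would have Bm (vi). Bb is the degree-6 chord of D minor, so it is the borrowed bVI. Dm (D–F–A) doesn't fit — on degree 1 D major would have D (I). Dm is the degree-1 chord of D minor, so it is the borrowed i.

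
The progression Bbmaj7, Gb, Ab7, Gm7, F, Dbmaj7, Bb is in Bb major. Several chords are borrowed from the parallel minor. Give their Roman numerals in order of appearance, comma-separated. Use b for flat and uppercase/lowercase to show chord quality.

In Bb major the diatonic chords are Bb, Cm, Dm, Eb, F, Gm, Adim. Of the given chords, Bbmaj7, Gm7, F and Bb are diatonic. But Gb (Gb–Bb–Db) is foreign: the diatonic vi on degree 6 is Gm, whereas Gb comes from Bb minor. It is labeled bVI. Ab7 (Ab–C–Eb–Gb) doesn't fit — on degree 7 Bb major would have Adim (vii°). Ab7 is the degree-7 chord of Bb minor, so it is the borrowed bVII7. Dbmaj7 (Db–F–Ab–C) is not: scale degree 3 in Bb major carries Dm (iii). In Bb minor the chord on that degree is Dbmaj7, so here it functions as bIIImaj7, borrowed from the parallel minor.

bVI, bVII7, bIIImaj7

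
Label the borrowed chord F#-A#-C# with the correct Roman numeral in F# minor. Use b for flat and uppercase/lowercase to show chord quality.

F# is scale degree 1 in F# minor. The diatonic chord on degree 1 would be F#m (i), but F#–A#–C# is the major chord from F# major. As a borrowed chord it is labeled I.

I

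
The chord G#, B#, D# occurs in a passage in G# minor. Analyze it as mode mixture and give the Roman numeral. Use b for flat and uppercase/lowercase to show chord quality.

G# is scale degree 1 in G# minor. Diatonically G# minor has G#m (i) on that degree; G#–B#–D# is instead the major chord native to G# major, so it takes the label I.

I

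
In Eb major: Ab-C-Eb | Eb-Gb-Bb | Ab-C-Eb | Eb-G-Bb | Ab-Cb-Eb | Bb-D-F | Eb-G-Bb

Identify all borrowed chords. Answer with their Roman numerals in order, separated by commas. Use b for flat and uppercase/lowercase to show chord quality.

i, iv

The diatonic triads in Eb major are Eb, Fm, Gm, Ab, Bb, Cm, Ddim. Ab–C–Eb = Ab, Eb–G–Bb = Eb and Bb–D–F = Bb all belong to that set. Eb–Gb–Bb doesn't fit — on degree 1 Eb major would have Eb (I). Ebm is the degree-1 chord of Eb minor, so it is the borrowed i. But Ab–Cb–Eb is foreign: the diatonic IV on degree 4 is Ab, whereas Abm comes from Eb minor. It is labeled iv.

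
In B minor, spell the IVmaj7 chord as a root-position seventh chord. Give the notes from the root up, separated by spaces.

E G# B D#

IVmaj7 is built on scale degree 4, which is E in both B minor and its parallel. Building the major-seventh chord from the parallel major on E: E–G#–B–D#.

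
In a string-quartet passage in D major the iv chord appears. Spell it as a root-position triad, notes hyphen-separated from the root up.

G-Bb-D

iv is built on scale degree 4, which is G in both D major and its parallel. Building the minor chord from the parallel minor on G: G–Bb–D.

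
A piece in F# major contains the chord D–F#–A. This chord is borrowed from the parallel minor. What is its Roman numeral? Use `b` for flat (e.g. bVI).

D is the lowered form of scale degree 6 in F# major (the diatonic degree 6 is D#). The diatonic chord on degree 6 would be D#m (vi), but D–F#–A is the major chord from F# minor. As a borrowed chord it is labeled bVI.

bVI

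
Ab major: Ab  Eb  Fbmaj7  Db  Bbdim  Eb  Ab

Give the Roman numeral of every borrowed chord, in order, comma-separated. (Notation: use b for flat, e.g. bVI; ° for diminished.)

bVImaj7, ii°

In Ab major the diatonic chords are Ab, Bbm, Cm, Db, Eb, Fm, Gdim. Of the given chords, Ab, Eb and Db are diatonic. Fbmaj7 (Fb–Ab–Cb–Eb) is not: scale degree 6 in Ab major carries Fm (vi). In Ab minor the chord on that degree is Fbmaj7, so here it functions as bVImaj7, borrowed from the parallel minor. Bbdim (Bb–Db–Fb) is not: scale degree 2 in Ab major carries Bbm (ii). In Ab minor the chord on that degree is Bbdim, so here it functions as ii°, borrowed from the parallel minor.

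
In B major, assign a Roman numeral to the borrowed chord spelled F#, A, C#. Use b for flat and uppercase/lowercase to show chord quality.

v

F# is scale degree 5 in B major. Diatonically B major has F# (V) on that degree; F#–A–C# is instead the minor chord native to B minor, so it takes the label v.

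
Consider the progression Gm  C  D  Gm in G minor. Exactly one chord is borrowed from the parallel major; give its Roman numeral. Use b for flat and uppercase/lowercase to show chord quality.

IV

G minor has the diatonic set Gm, Adim, Bb, Cm, D, Eb, F (with V from harmonic minor). Gm and D are both diatonic. C (C–E–G) is not: scale degree 4 in G minor carries Cm (iv). In G major the chord on that degree is C, so here it functions as IV, borrowed from the parallel major.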